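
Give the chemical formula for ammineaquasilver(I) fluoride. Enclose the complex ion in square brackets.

[Ag(H2O)(NH3)]F

Ligands: 1 ammine (NH3, neutral), 1 aqua (H2O, neutral). Ligand charge sum = 0.
With Ag in oxidation state +1, the complex ion is [Ag...]^1+.
Charge balance with fluoride (-1) requires 1 complex ion per 1 fluoride.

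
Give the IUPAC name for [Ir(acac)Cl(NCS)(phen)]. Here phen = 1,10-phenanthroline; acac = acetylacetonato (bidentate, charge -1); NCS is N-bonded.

There is no counter-ion, so the complex is neutral overall.
Ligand charges: 1×1,10-phenanthroline (neutral), 1×chloro (-1 each), 1×acetylacetonato (-1 each), 1×isothiocyanato (-1 each); total -3. So Ir + (-3) = 0, giving Ir = +3.
Ligands are named alphabetically: acetylacetonato before chloro before isothiocyanato before phenanthroline.

(acetylacetonato)chloroisothiocyanato(1,10-phenanthroline)iridium(III)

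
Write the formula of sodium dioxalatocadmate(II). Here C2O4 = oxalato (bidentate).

Na2[Cd(C2O4)2]

Ligands: 2 oxalato (C2O4, -2). Ligand charge sum = -4.
With Cd in oxidation state +2, the complex ion is [Cd...]^2−.
Charge balance with sodium (+1) requires 1 complex ion per 2 sodium.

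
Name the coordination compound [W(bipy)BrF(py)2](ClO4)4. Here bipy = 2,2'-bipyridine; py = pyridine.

(2,2'-bipyridine)bromofluorobis(pyridine)tungsten(VI) perchlorate

The 4 perchlorate counter-ions carry a total charge of -4, so each complex ion is 4+.
Ligand charges: 1×2,2'-bipyridine (neutral), 1×bromo (-1 each), 1×fluoro (-1 each), 2×pyridine (neutral); total -2. So W + (-2) = 4+, giving W = +6.
Ligands are named alphabetically: bipyridine before bromo before fluoro before pyridine.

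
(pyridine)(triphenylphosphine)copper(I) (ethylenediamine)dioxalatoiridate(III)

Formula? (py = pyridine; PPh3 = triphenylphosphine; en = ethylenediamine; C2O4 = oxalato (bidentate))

Cation [Cu…]: ligand charges 0, Cu(I) ⇒ ion charge 1+.
Anion [Ir…]: ligand charges -4, Ir(III) ⇒ ion charge 1−.

[Cu(PPh3)(py)][Ir(C2O4)2(en)]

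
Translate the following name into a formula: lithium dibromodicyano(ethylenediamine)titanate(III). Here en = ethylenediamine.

Ligands: 1 ethylenediamine (en, neutral), 2 bromo (Br, -1), 2 cyano (CN, -1). Ligand charge sum = -4.
With Ti in oxidation state +3, the complex ion is [Ti...]^1−.
Charge balance with lithium (+1) requires 1 complex ion per 1 lithium.

Li[TiBr2(CN)2(en)]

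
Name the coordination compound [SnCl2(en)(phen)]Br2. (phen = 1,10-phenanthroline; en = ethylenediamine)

dichloro(ethylenediamine)(1,10-phenanthroline)tin(IV) bromide

The 2 bromide counter-ions carry a total charge of -2, so each complex ion is 2+.
Ligand charges: 1×1,10-phenanthroline (neutral), 1×ethylenediamine (neutral), 2×chloro (-1 each); total -2. So Sn + (-2) = 2+, giving Sn = +4.
Ligands are named alphabetically: chloro before ethylenediamine before phenanthroline.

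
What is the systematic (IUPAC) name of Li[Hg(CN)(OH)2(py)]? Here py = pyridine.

lithium cyanodihydroxo(pyridine)mercurate(II)

The 1 lithium counter-ion carries a total charge of +1, so each complex ion is 1−.
Ligand charges: 2×hydroxo (-1 each), 1×pyridine (neutral), 1×cyano (-1 each); total -3. So Hg + (-3) = 1−, giving Hg = +2.
The complex ion is anionic, so mercury takes the -ate form mercurate(II).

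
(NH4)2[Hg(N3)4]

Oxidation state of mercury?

+2

2 ammonium outside the brackets (+1 each) → the complex ion is 2−.
Ligand charges: 4×N3 = -4; sum -4.
Hg + (-4) = 2− ⇒ Hg is +2.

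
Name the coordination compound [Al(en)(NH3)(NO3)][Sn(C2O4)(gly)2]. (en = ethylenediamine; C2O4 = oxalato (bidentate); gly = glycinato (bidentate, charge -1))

Both ions are complex: the cation is named first with the plain metal name, the anion second with the -ate form; each ion's ligands are alphabetised independently.
Aluminium is always +3 in its complexes; the cation's ligand charges sum to -1, so the complex cation is 2+.
A 1:1 salt means the anion carries the equal and opposite charge, 2−.
Anion: ligand charges sum to -4; for the ion to be 2−, Sn = +2.

ammine(ethylenediamine)nitratoaluminium(III) bis(glycinato)oxalatostannate(II)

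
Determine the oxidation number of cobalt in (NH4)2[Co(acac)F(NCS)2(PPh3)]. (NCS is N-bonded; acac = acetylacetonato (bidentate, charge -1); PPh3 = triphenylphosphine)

2 ammonium outside the brackets (+1 each) → the complex ion is 2−.
Ligand charges: 2×NCS = -2; 1×acac = -1; 1×F = -1; 1×PPh3 neutral; sum -4.
Co + (-4) = 2− ⇒ Co is +2.

+2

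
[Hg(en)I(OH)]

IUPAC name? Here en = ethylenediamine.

(ethylenediamine)hydroxoiodomercury(II)

There is no counter-ion, so the complex is neutral overall.
Ligand charges: 1×iodo (-1 each), 1×ethylenediamine (neutral), 1×hydroxo (-1 each); total -2. So Hg + (-2) = 0, giving Hg = +2.
Ligands are named alphabetically: ethylenediamine before hydroxo before iodo.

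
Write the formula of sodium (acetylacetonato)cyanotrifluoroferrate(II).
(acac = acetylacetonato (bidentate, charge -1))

Na3[Fe(acac)(CN)F3]

Ligands: 1 acetylacetonato (acac, -1), 1 cyano (CN, -1), 3 fluoro (F, -1). Ligand charge sum = -5.
With Fe in oxidation state +2, the complex ion is [Fe...]^3−.
Charge balance with sodium (+1) requires 1 complex ion per 3 sodium.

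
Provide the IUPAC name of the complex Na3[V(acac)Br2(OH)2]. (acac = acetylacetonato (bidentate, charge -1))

sodium (acetylacetonato)dibromodihydroxovanadate(II)

The 3 sodium counter-ions carry a total charge of +3, so each complex ion is 3−.
Ligand charges: 2×bromo (-1 each), 1×acetylacetonato (-1 each), 2×hydroxo (-1 each); total -5. So V + (-5) = 3−, giving V = +2.
Ligands are named alphabetically: acetylacetonato before bromo before hydroxo.
The complex ion is anionic, so vanadium takes the -ate form vanadate(II).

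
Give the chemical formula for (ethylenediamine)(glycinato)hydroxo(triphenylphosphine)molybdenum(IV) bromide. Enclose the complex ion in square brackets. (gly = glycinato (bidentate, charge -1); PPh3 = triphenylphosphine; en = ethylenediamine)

Ligands: 1 glycinato (gly, -1), 1 hydroxo (OH, -1), 1 triphenylphosphine (PPh3, neutral), 1 ethylenediamine (en, neutral). Ligand charge sum = -2.
Charge balance with bromide (-1) requires 1 complex ion per 2 bromide.

[Mo(en)(gly)(OH)(PPh3)]Br2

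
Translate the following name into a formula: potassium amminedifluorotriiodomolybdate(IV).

Ligands: 2 fluoro (F, -1), 1 ammine (NH3, neutral), 3 iodo (I, -1). Ligand charge sum = -5.
With Mo in oxidation state +4, the complex ion is [Mo...]^1−.
Charge balance with potassium (+1) requires 1 complex ion per 1 potassium.

K[MoF2I3(NH3)]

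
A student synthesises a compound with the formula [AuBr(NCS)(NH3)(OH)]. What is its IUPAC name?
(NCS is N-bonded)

amminebromohydroxoisothiocyanatogold(III)

There is no counter-ion, so the complex is neutral overall.
Ligand charges: 1×ammine (neutral), 1×hydroxo (-1 each), 1×isothiocyanato (-1 each), 1×bromo (-1 each); total -3. So Au + (-3) = 0, giving Au = +3.
Ligands are named alphabetically: ammine before bromo before hydroxo before isothiocyanato.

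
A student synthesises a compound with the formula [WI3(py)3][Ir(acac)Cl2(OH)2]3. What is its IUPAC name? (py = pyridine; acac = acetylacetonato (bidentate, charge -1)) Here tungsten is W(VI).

triiodotris(pyridine)tungsten(VI) (acetylacetonato)dichlorodihydroxoiridate(IV)

Both ions are complex: the cation is named first with the plain metal name, the anion second with the -ate form; each ion's ligands are alphabetised independently.
W is given as +6; the cation's ligand charges sum to -3, so the complex cation is 3+.
With 3 anions per cation, each anion must be 3/3 = 1−.
Anion: ligand charges sum to -5; for the ion to be 1−, Ir = +4.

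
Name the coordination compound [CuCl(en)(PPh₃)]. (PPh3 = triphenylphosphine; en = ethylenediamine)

chloro(ethylenediamine)(triphenylphosphine)copper(I)

There is no counter-ion, so the complex is neutral overall.
Ligand charges: 1×triphenylphosphine (neutral), 1×chloro (-1 each), 1×ethylenediamine (neutral); total -1. So Cu + (-1) = 0, giving Cu = +1.
Ligands are named alphabetically: chloro before ethylenediamine before triphenylphosphine.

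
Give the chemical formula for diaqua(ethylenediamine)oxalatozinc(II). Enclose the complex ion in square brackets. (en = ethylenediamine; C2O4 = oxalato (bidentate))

[Zn(C2O4)(en)(H2O)2]

Ligands: 1 ethylenediamine (en, neutral), 1 oxalato (C2O4, -2), 2 aqua (H2O, neutral). Ligand charge sum = -2.
With Zn in oxidation state +2, the complex ion is [Zn...].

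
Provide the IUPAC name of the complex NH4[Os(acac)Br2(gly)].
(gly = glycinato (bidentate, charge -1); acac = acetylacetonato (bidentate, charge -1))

ammonium (acetylacetonato)dibromo(glycinato)osmate(III)

The 1 ammonium counter-ion carries a total charge of +1, so each complex ion is 1−.
Ligand charges: 1×glycinato (-1 each), 1×acetylacetonato (-1 each), 2×bromo (-1 each); total -4. So Os + (-4) = 1−, giving Os = +3.
Ligands are named alphabetically: acetylacetonato before bromo before glycinato.
The complex ion is anionic, so osmium takes the -ate form osmate(III).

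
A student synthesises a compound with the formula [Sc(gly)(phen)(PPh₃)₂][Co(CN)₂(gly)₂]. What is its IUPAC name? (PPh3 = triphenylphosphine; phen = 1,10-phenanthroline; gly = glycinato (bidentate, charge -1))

(glycinato)(1,10-phenanthroline)bis(triphenylphosphine)scandium(III) dicyanobis(glycinato)cobaltate(II)

Scandium is always +3 in its complexes; the cation's ligand charges sum to -1, so the complex cation is 2+.
A 1:1 salt means the anion carries the equal and opposite charge, 2−.
Anion: ligand charges sum to -4; for the ion to be 2−, Co = +2.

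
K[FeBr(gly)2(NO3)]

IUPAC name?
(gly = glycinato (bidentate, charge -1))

The 1 potassium counter-ion carries a total charge of +1, so each complex ion is 1−.
Ligand charges: 2×glycinato (-1 each), 1×bromo (-1 each), 1×nitrato (-1 each); total -4. So Fe + (-4) = 1−, giving Fe = +3.
Ligands are named alphabetically: bromo before glycinato before nitrato.
The complex ion is anionic, so iron takes the -ate form ferrate(III).

potassium bromobis(glycinato)nitratoferrate(III)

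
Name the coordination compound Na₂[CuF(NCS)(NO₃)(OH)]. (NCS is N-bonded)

sodium fluorohydroxoisothiocyanatonitratocuprate(II)

The 2 sodium counter-ions carry a total charge of +2, so each complex ion is 2−.
Ligand charges: 1×isothiocyanato (-1 each), 1×fluoro (-1 each), 1×hydroxo (-1 each), 1×nitrato (-1 each); total -4. So Cu + (-4) = 2−, giving Cu = +2.
Ligands are named alphabetically: fluoro before hydroxo before isothiocyanato before nitrato.
The complex ion is anionic, so copper takes the -ate form cuprate(II).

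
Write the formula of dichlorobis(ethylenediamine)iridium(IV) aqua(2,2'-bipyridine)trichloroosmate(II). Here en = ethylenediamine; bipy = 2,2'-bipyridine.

Cation [Ir…]: ligand charges -2, Ir(IV) ⇒ ion charge 2+.
Anion [Os…]: ligand charges -3, Os(II) ⇒ ion charge 1−.
One 2+ cation requires 2 of the 1− anion.

[IrCl2(en)2][Os(bipy)Cl3(H2O)]2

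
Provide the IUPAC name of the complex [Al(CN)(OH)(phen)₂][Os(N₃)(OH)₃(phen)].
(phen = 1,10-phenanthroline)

Both ions are complex: the cation is named first with the plain metal name, the anion second with the -ate form; each ion's ligands are alphabetised independently.
Aluminium is always +3 in its complexes; the cation's ligand charges sum to -2, so the complex cation is 1+.
A 1:1 salt means the anion carries the equal and opposite charge, 1−.
Anion: ligand charges sum to -4; for the ion to be 1−, Os = +3.

cyanohydroxobis(1,10-phenanthroline)aluminium(III) azidotrihydroxo(1,10-phenanthroline)osmate(III)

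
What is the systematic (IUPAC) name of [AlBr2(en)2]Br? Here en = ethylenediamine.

The 1 bromide counter-ion carries a total charge of -1, so each complex ion is 1+.
Ligand charges: 2×bromo (-1 each), 2×ethylenediamine (neutral); total -2. So Al + (-2) = 1+, giving Al = +3.
Ligands are named alphabetically: bromo before ethylenediamine.

dibromobis(ethylenediamine)aluminium(III) bromide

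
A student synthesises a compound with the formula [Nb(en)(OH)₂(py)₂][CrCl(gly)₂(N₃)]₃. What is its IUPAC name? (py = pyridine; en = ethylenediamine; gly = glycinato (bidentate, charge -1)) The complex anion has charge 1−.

Both ions are complex: the cation is named first with the plain metal name, the anion second with the -ate form; each ion's ligands are alphabetised independently.
The complex anion is given as 1−; its ligand charges sum to -4, so Cr = +3.
With 3 anions per cation, the cation must be 3×1 = 3+.
Cation: ligand charges sum to -2; for the ion to be 3+, Nb = +5.

(ethylenediamine)dihydroxobis(pyridine)niobium(V) azidochlorobis(glycinato)chromate(III)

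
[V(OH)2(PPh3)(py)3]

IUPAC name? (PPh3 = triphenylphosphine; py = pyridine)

dihydroxotris(pyridine)(triphenylphosphine)vanadium(II)

There is no counter-ion, so the complex is neutral overall.
Ligand charges: 1×triphenylphosphine (neutral), 2×hydroxo (-1 each), 3×pyridine (neutral); total -2. So V + (-2) = 0, giving V = +2.
Ligands are named alphabetically: hydroxo before pyridine before triphenylphosphine.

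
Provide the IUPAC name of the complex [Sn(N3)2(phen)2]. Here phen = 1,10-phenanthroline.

There is no counter-ion, so the complex is neutral overall.
Ligand charges: 2×1,10-phenanthroline (neutral), 2×azido (-1 each); total -2. So Sn + (-2) = 0, giving Sn = +2.
Ligands are named alphabetically: azido before phenanthroline.

diazidobis(1,10-phenanthroline)tin(II)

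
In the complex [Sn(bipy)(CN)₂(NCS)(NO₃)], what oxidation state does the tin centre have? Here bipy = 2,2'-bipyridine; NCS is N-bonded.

+4

No counter-ion: the bracketed complex is neutral.
Ligand charges: 2×CN = -2; 1×bipy neutral; 1×NO3 = -1; 1×NCS = -1; sum -4.
Sn + (-4) = 0 ⇒ Sn is +4.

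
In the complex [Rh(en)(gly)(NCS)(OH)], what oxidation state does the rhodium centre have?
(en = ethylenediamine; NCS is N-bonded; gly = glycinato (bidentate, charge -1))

No counter-ion: the bracketed complex is neutral.
Ligand charges: 1×en neutral; 1×NCS = -1; 1×OH = -1; 1×gly = -1; sum -3.
Rh + (-3) = 0 ⇒ Rh is +3.

+3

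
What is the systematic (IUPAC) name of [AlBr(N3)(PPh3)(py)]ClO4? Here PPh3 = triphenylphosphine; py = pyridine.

The 1 perchlorate counter-ion carries a total charge of -1, so each complex ion is 1+.
Ligand charges: 1×bromo (-1 each), 1×azido (-1 each), 1×triphenylphosphine (neutral), 1×pyridine (neutral); total -2. So Al + (-2) = 1+, giving Al = +3.
Ligands are named alphabetically: azido before bromo before pyridine before triphenylphosphine.

azidobromo(pyridine)(triphenylphosphine)aluminium(III) perchlorate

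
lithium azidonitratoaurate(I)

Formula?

Ligands: 1 nitrato (NO3, -1), 1 azido (N3, -1). Ligand charge sum = -2.
With Au in oxidation state +1, the complex ion is [Au...]^1−.
Charge balance with lithium (+1) requires 1 complex ion per 1 lithium.

Li[Au(N3)(NO3)]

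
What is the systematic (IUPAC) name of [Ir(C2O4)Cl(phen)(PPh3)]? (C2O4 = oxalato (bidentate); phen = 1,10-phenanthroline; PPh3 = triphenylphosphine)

chlorooxalato(1,10-phenanthroline)(triphenylphosphine)iridium(III)

There is no counter-ion, so the complex is neutral overall.
Ligand charges: 1×oxalato (-2 each), 1×1,10-phenanthroline (neutral), 1×chloro (-1 each), 1×triphenylphosphine (neutral); total -3. So Ir + (-3) = 0, giving Ir = +3.
Ligands are named alphabetically: chloro before oxalato before phenanthroline before triphenylphosphine.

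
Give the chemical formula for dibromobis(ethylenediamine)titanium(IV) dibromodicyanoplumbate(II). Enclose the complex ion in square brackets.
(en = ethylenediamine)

Cation [Ti…]: ligand charges -2, Ti(IV) ⇒ ion charge 2+.
Anion [Pb…]: ligand charges -4, Pb(II) ⇒ ion charge 2−.
One 2+ cation balances one 2− anion.

[TiBr2(en)2][PbBr2(CN)2]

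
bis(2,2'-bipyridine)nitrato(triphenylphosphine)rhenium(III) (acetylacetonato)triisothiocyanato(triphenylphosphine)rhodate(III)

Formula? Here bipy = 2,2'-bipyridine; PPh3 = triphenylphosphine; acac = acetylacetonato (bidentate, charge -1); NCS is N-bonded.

Cation [Re…]: ligand charges -1, Re(III) ⇒ ion charge 2+.
Anion [Rh…]: ligand charges -4, Rh(III) ⇒ ion charge 1−.

[Re(bipy)2(NO3)(PPh3)][Rh(acac)(NCS)3(PPh3)]2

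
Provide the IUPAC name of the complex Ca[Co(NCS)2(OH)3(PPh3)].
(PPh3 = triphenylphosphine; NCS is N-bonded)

The 1 calcium counter-ion carries a total charge of +2, so each complex ion is 2−.
Ligand charges: 3×hydroxo (-1 each), 1×triphenylphosphine (neutral), 2×isothiocyanato (-1 each); total -5. So Co + (-5) = 2−, giving Co = +3.
Ligands are named alphabetically: hydroxo before isothiocyanato before triphenylphosphine.
The complex ion is anionic, so cobalt takes the -ate form cobaltate(III).

calcium trihydroxodiisothiocyanato(triphenylphosphine)cobaltate(III)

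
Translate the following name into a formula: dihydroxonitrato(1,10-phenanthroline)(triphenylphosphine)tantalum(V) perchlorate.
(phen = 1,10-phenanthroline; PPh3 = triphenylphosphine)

Ligands: 1 1,10-phenanthroline (phen, neutral), 1 triphenylphosphine (PPh3, neutral), 1 nitrato (NO3, -1), 2 hydroxo (OH, -1). Ligand charge sum = -3.
Charge balance with perchlorate (-1) requires 1 complex ion per 2 perchlorate.

[Ta(NO3)(OH)2(phen)(PPh3)](ClO4)2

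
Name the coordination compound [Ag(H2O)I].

There is no counter-ion, so the complex is neutral overall.
Ligand charges: 1×aqua (neutral), 1×iodo (-1 each); total -1. So Ag + (-1) = 0, giving Ag = +1.
Ligands are named alphabetically: aqua before iodo.

aquaiodosilver(I)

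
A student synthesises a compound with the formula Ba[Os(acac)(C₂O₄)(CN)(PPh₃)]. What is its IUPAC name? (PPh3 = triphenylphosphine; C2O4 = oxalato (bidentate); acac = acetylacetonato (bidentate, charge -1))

barium (acetylacetonato)cyanooxalato(triphenylphosphine)osmate(II)

The 1 barium counter-ion carries a total charge of +2, so each complex ion is 2−.
Ligand charges: 1×cyano (-1 each), 1×triphenylphosphine (neutral), 1×oxalato (-2 each), 1×acetylacetonato (-1 each); total -4. So Os + (-4) = 2−, giving Os = +2.
Ligands are named alphabetically: acetylacetonato before cyano before oxalato before triphenylphosphine.
The complex ion is anionic, so osmium takes the -ate form osmate(II).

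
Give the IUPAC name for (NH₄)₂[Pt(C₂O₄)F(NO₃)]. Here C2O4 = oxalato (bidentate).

ammonium fluoronitratooxalatoplatinate(II)

The 2 ammonium counter-ions carry a total charge of +2, so each complex ion is 2−.
Ligand charges: 1×fluoro (-1 each), 1×nitrato (-1 each), 1×oxalato (-2 each); total -4. So Pt + (-4) = 2−, giving Pt = +2.
The complex ion is anionic, so platinum takes the -ate form platinate(II).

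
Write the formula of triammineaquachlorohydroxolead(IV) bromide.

[PbCl(H2O)(NH3)3(OH)]Br2

Ligands: 3 ammine (NH3, neutral), 1 chloro (Cl, -1), 1 aqua (H2O, neutral), 1 hydroxo (OH, -1). Ligand charge sum = -2.
With Pb in oxidation state +4, the complex ion is [Pb...]^2+.
Charge balance with bromide (-1) requires 1 complex ion per 2 bromide.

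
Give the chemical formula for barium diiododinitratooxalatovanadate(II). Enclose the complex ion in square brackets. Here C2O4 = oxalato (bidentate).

Ligands: 1 oxalato (C2O4, -2), 2 iodo (I, -1), 2 nitrato (NO3, -1). Ligand charge sum = -6.
Charge balance with barium (+2) requires 1 complex ion per 2 barium.

Ba2[V(C2O4)I2(NO3)2]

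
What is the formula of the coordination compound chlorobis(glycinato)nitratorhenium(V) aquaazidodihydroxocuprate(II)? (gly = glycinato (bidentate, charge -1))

Cation [Re…]: ligand charges -4, Re(V) ⇒ ion charge 1+.
Anion [Cu…]: ligand charges -3, Cu(II) ⇒ ion charge 1−.
One 1+ cation balances one 1− anion.

[ReCl(gly)2(NO3)][Cu(H2O)(N3)(OH)2]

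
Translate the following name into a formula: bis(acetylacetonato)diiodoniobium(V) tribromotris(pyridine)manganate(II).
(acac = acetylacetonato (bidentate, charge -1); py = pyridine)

Cation [Nb…]: ligand charges -4, Nb(V) ⇒ ion charge 1+.
Anion [Mn…]: ligand charges -3, Mn(II) ⇒ ion charge 1−.

[Nb(acac)2I2][MnBr3(py)3]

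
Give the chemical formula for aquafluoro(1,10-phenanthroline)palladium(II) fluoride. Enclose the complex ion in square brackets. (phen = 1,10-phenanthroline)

Ligands: 1 1,10-phenanthroline (phen, neutral), 1 fluoro (F, -1), 1 aqua (H2O, neutral). Ligand charge sum = -1.
Charge balance with fluoride (-1) requires 1 complex ion per 1 fluoride.

[PdF(H2O)(phen)]F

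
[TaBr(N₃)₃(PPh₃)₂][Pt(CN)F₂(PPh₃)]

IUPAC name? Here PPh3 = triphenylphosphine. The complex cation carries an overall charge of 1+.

triazidobromobis(triphenylphosphine)tantalum(V) cyanodifluoro(triphenylphosphine)platinate(II)

The complex cation is given as 1+; its ligand charges sum to -4, so Ta = +5.
A 1:1 salt means the anion carries the equal and opposite charge, 1−.
Anion: ligand charges sum to -3; for the ion to be 1−, Pt = +2.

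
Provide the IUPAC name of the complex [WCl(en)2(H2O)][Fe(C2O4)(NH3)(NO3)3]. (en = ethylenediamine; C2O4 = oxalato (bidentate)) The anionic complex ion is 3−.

The complex anion is given as 3−; its ligand charges sum to -5, so Fe = +2.
A 1:1 salt means the cation carries the equal and opposite charge, 3+.
Cation: ligand charges sum to -1; for the ion to be 3+, W = +4.

aquachlorobis(ethylenediamine)tungsten(IV) amminetrinitratooxalatoferrate(II)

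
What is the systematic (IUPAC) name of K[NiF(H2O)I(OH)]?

The 1 potassium counter-ion carries a total charge of +1, so each complex ion is 1−.
Ligand charges: 1×aqua (neutral), 1×hydroxo (-1 each), 1×iodo (-1 each), 1×fluoro (-1 each); total -3. So Ni + (-3) = 1−, giving Ni = +2.
The complex ion is anionic, so nickel takes the -ate form nickelate(II).

potassium aquafluorohydroxoiodonickelate(II)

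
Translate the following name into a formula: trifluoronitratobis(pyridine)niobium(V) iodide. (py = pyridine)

[NbF3(NO3)(py)2]I

Ligands: 2 pyridine (py, neutral), 1 nitrato (NO3, -1), 3 fluoro (F, -1). Ligand charge sum = -4.
Charge balance with iodide (-1) requires 1 complex ion per 1 iodide.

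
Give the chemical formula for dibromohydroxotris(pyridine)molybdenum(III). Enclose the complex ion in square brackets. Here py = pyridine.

[MoBr2(OH)(py)3]

Ligands: 3 pyridine (py, neutral), 2 bromo (Br, -1), 1 hydroxo (OH, -1). Ligand charge sum = -3.
With Mo in oxidation state +3, the complex ion is [Mo...].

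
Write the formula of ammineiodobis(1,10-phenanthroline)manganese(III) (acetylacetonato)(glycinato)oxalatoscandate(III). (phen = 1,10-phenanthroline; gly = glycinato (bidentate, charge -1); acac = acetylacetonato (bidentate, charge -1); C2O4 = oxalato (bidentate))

[MnI(NH3)(phen)2][Sc(acac)(C2O4)(gly)]2

Cation [Mn…]: ligand charges -1, Mn(III) ⇒ ion charge 2+.
Anion [Sc…]: ligand charges -4, Sc(III) ⇒ ion charge 1−.
One 2+ cation requires 2 of the 1− anion.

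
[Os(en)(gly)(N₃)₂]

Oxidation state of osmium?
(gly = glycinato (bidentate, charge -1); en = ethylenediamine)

No counter-ion: the bracketed complex is neutral.
Ligand charges: 1×gly = -1; 2×N3 = -2; 1×en neutral; sum -3.
Os + (-3) = 0 ⇒ Os is +3.

+3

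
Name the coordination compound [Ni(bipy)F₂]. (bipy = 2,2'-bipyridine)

There is no counter-ion, so the complex is neutral overall.
Ligand charges: 2×fluoro (-1 each), 1×2,2'-bipyridine (neutral); total -2. So Ni + (-2) = 0, giving Ni = +2.
Ligands are named alphabetically: bipyridine before fluoro.

(2,2'-bipyridine)difluoronickel(II)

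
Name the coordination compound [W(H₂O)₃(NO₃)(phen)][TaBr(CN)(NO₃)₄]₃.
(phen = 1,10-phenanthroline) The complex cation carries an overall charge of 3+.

triaquanitrato(1,10-phenanthroline)tungsten(IV) bromocyanotetranitratotantalate(V)

Both ions are complex: the cation is named first with the plain metal name, the anion second with the -ate form; each ion's ligands are alphabetised independently.
The complex cation is given as 3+; its ligand charges sum to -1, so W = +4.
With 3 anions per cation, each anion must be 3/3 = 1−.
Anion: ligand charges sum to -6; for the ion to be 1−, Ta = +5.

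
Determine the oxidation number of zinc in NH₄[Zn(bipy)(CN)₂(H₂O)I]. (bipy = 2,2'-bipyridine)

1 ammonium outside the brackets (+1 each) → the complex ion is 1−.
Ligand charges: 1×bipy neutral; 1×H2O neutral; 1×I = -1; 2×CN = -2; sum -3.
Zn + (-3) = 1− ⇒ Zn is +2.

+2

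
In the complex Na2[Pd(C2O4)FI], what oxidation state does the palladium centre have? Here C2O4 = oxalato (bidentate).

2 sodium outside the brackets (+1 each) → the complex ion is 2−.
Ligand charges: 1×I = -1; 1×F = -1; 1×C2O4 = -2; sum -4.
Pd + (-4) = 2− ⇒ Pd is +2.

+2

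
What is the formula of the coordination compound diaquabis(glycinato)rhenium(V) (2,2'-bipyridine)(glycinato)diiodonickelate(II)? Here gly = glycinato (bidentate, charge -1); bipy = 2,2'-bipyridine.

[Re(gly)2(H2O)2][Ni(bipy)(gly)I2]3

Cation [Re…]: ligand charges -2, Re(V) ⇒ ion charge 3+.
Anion [Ni…]: ligand charges -3, Ni(II) ⇒ ion charge 1−.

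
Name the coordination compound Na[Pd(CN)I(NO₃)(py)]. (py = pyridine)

The 1 sodium counter-ion carries a total charge of +1, so each complex ion is 1−.
Ligand charges: 1×pyridine (neutral), 1×cyano (-1 each), 1×iodo (-1 each), 1×nitrato (-1 each); total -3. So Pd + (-3) = 1−, giving Pd = +2.
Ligands are named alphabetically: cyano before iodo before nitrato before pyridine.
The complex ion is anionic, so palladium takes the -ate form palladate(II).

sodium cyanoiodonitrato(pyridine)palladate(II)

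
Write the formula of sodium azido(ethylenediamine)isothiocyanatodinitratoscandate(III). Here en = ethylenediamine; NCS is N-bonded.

Ligands: 1 ethylenediamine (en, neutral), 2 nitrato (NO3, -1), 1 azido (N3, -1), 1 isothiocyanato (NCS, -1). Ligand charge sum = -4.
With Sc in oxidation state +3, the complex ion is [Sc...]^1−.
Charge balance with sodium (+1) requires 1 complex ion per 1 sodium.

Na[Sc(en)(N3)(NCS)(NO3)2]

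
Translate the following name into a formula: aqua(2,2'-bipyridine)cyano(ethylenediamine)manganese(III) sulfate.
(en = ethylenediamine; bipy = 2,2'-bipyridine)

Ligands: 1 cyano (CN, -1), 1 aqua (H2O, neutral), 1 ethylenediamine (en, neutral), 1 2,2'-bipyridine (bipy, neutral). Ligand charge sum = -1.
With Mn in oxidation state +3, the complex ion is [Mn...]^2+.
Charge balance with sulfate (-2) requires 1 complex ion per 1 sulfate.

[Mn(bipy)(CN)(en)(H2O)]SO4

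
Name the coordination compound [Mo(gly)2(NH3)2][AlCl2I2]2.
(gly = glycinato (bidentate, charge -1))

diamminebis(glycinato)molybdenum(IV) dichlorodiiodoaluminate(III)

Both ions are complex: the cation is named first with the plain metal name, the anion second with the -ate form; each ion's ligands are alphabetised independently.
Aluminium is always +3 in its complexes; the anion's ligand charges sum to -4, so the complex anion is 1−.
With 2 anions per cation, the cation must be 2×1 = 2+.
Cation: ligand charges sum to -2; for the ion to be 2+, Mo = +4.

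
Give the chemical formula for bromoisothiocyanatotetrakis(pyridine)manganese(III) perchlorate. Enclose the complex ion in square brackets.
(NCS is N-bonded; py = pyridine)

[MnBr(NCS)(py)4]ClO4

Ligands: 1 bromo (Br, -1), 1 isothiocyanato (NCS, -1), 4 pyridine (py, neutral). Ligand charge sum = -2.
With Mn in oxidation state +3, the complex ion is [Mn...]^1+.
Charge balance with perchlorate (-1) requires 1 complex ion per 1 perchlorate.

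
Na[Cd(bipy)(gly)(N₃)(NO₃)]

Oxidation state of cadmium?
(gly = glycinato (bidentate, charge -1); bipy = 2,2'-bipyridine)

1 sodium outside the brackets (+1 each) → the complex ion is 1−.
Ligand charges: 1×gly = -1; 1×bipy neutral; 1×N3 = -1; 1×NO3 = -1; sum -3.
Cd + (-3) = 1− ⇒ Cd is +2.

+2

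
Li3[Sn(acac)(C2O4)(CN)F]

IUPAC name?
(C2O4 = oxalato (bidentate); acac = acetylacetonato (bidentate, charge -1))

lithium (acetylacetonato)cyanofluorooxalatostannate(II)

The 3 lithium counter-ions carry a total charge of +3, so each complex ion is 3−.
Ligand charges: 1×oxalato (-2 each), 1×cyano (-1 each), 1×fluoro (-1 each), 1×acetylacetonato (-1 each); total -5. So Sn + (-5) = 3−, giving Sn = +2.
The complex ion is anionic, so tin takes the -ate form stannate(II).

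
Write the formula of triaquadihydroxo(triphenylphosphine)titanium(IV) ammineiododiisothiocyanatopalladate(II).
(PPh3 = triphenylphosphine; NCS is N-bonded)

[Ti(H2O)3(OH)2(PPh3)][PdI(NCS)2(NH3)]2

Cation [Ti…]: ligand charges -2, Ti(IV) ⇒ ion charge 2+.
Anion [Pd…]: ligand charges -3, Pd(II) ⇒ ion charge 1−.
One 2+ cation requires 2 of the 1− anion.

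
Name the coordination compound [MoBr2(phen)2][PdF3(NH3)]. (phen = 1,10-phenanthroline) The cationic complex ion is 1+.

dibromobis(1,10-phenanthroline)molybdenum(III) amminetrifluoropalladate(II)

The complex cation is given as 1+; its ligand charges sum to -2, so Mo = +3.
A 1:1 salt means the anion carries the equal and opposite charge, 1−.
Anion: ligand charges sum to -3; for the ion to be 1−, Pd = +2.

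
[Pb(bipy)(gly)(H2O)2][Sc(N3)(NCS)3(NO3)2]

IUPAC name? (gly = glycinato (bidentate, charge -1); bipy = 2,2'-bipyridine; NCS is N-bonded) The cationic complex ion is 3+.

The complex cation is given as 3+; its ligand charges sum to -1, so Pb = +4.
A 1:1 salt means the anion carries the equal and opposite charge, 3−.
Anion: ligand charges sum to -6; for the ion to be 3−, Sc = +3.

diaqua(2,2'-bipyridine)(glycinato)lead(IV) azidotriisothiocyanatodinitratoscandate(III)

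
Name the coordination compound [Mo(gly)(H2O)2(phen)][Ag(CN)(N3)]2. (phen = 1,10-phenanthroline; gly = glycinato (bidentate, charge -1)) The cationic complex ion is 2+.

diaqua(glycinato)(1,10-phenanthroline)molybdenum(III) azidocyanoargentate(I)

The complex cation is given as 2+; its ligand charges sum to -1, so Mo = +3.
With 2 anions per cation, each anion must be 2/2 = 1−.
Anion: ligand charges sum to -2; for the ion to be 1−, Ag = +1.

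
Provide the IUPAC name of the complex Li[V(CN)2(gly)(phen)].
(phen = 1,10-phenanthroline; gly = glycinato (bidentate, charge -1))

The 1 lithium counter-ion carries a total charge of +1, so each complex ion is 1−.
Ligand charges: 2×cyano (-1 each), 1×1,10-phenanthroline (neutral), 1×glycinato (-1 each); total -3. So V + (-3) = 1−, giving V = +2.
Ligands are named alphabetically: cyano before glycinato before phenanthroline.
The complex ion is anionic, so vanadium takes the -ate form vanadate(II).

lithium dicyano(glycinato)(1,10-phenanthroline)vanadate(II)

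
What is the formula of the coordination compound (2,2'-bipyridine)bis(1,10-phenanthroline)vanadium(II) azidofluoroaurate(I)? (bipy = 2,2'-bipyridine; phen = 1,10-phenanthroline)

Cation [V…]: ligand charges 0, V(II) ⇒ ion charge 2+.
Anion [Au…]: ligand charges -2, Au(I) ⇒ ion charge 1−.
One 2+ cation requires 2 of the 1− anion.

[V(bipy)(phen)2][AuF(N3)]2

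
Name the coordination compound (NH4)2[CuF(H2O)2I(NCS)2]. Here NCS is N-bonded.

The 2 ammonium counter-ions carry a total charge of +2, so each complex ion is 2−.
Ligand charges: 2×aqua (neutral), 1×fluoro (-1 each), 1×iodo (-1 each), 2×isothiocyanato (-1 each); total -4. So Cu + (-4) = 2−, giving Cu = +2.
Ligands are named alphabetically: aqua before fluoro before iodo before isothiocyanato.
The complex ion is anionic, so copper takes the -ate form cuprate(II).

ammonium diaquafluoroiododiisothiocyanatocuprate(II)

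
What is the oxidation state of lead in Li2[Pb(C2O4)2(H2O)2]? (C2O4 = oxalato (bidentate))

2 lithium outside the brackets (+1 each) → the complex ion is 2−.
Ligand charges: 2×H2O neutral; 2×C2O4 = -4; sum -4.
Pb + (-4) = 2− ⇒ Pb is +2.

+2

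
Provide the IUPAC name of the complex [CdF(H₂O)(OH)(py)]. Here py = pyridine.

aquafluorohydroxo(pyridine)cadmium(II)

There is no counter-ion, so the complex is neutral overall.
Ligand charges: 1×aqua (neutral), 1×hydroxo (-1 each), 1×fluoro (-1 each), 1×pyridine (neutral); total -2. So Cd + (-2) = 0, giving Cd = +2.
Ligands are named alphabetically: aqua before fluoro before hydroxo before pyridine.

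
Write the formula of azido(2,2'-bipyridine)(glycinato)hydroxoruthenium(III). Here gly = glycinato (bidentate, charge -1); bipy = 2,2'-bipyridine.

[Ru(bipy)(gly)(N3)(OH)]

Ligands: 1 azido (N3, -1), 1 hydroxo (OH, -1), 1 glycinato (gly, -1), 1 2,2'-bipyridine (bipy, neutral). Ligand charge sum = -3.
With Ru in oxidation state +3, the complex ion is [Ru...].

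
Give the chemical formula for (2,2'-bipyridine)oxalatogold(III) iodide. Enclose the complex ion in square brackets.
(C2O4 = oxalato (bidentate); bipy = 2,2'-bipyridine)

[Au(bipy)(C2O4)]I

Ligands: 1 oxalato (C2O4, -2), 1 2,2'-bipyridine (bipy, neutral). Ligand charge sum = -2.
Charge balance with iodide (-1) requires 1 complex ion per 1 iodide.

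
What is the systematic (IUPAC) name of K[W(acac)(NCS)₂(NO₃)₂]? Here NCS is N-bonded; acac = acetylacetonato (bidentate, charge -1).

The 1 potassium counter-ion carries a total charge of +1, so each complex ion is 1−.
Ligand charges: 2×nitrato (-1 each), 2×isothiocyanato (-1 each), 1×acetylacetonato (-1 each); total -5. So W + (-5) = 1−, giving W = +4.
Ligands are named alphabetically: acetylacetonato before isothiocyanato before nitrato.
The complex ion is anionic, so tungsten takes the -ate form tungstate(IV).

potassium (acetylacetonato)diisothiocyanatodinitratotungstate(IV)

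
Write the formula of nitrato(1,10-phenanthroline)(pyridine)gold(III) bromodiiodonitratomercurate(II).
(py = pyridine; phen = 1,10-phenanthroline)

[Au(NO3)(phen)(py)][HgBrI2(NO3)]

Cation [Au…]: ligand charges -1, Au(III) ⇒ ion charge 2+.
Anion [Hg…]: ligand charges -4, Hg(II) ⇒ ion charge 2−.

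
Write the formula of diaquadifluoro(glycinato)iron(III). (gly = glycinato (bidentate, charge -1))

[FeF2(gly)(H2O)2]

Ligands: 2 fluoro (F, -1), 2 aqua (H2O, neutral), 1 glycinato (gly, -1). Ligand charge sum = -3.
With Fe in oxidation state +3, the complex ion is [Fe...].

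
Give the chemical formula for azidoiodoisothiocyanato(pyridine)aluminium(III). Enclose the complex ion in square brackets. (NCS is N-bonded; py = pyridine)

[AlI(N3)(NCS)(py)]

Ligands: 1 iodo (I, -1), 1 azido (N3, -1), 1 isothiocyanato (NCS, -1), 1 pyridine (py, neutral). Ligand charge sum = -3.
With Al in oxidation state +3, the complex ion is [Al...].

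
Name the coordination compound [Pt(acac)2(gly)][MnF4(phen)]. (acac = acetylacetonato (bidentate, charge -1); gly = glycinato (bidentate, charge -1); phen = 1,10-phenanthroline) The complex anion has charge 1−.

The complex anion is given as 1−; its ligand charges sum to -4, so Mn = +3.
A 1:1 salt means the cation carries the equal and opposite charge, 1+.
Cation: ligand charges sum to -3; for the ion to be 1+, Pt = +4.

bis(acetylacetonato)(glycinato)platinum(IV) tetrafluoro(1,10-phenanthroline)manganate(III)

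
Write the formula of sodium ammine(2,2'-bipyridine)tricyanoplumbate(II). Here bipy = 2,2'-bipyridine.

Ligands: 1 ammine (NH3, neutral), 1 2,2'-bipyridine (bipy, neutral), 3 cyano (CN, -1). Ligand charge sum = -3.
With Pb in oxidation state +2, the complex ion is [Pb...]^1−.
Charge balance with sodium (+1) requires 1 complex ion per 1 sodium.

Na[Pb(bipy)(CN)3(NH3)]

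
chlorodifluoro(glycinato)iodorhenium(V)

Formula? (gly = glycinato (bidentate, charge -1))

Ligands: 1 glycinato (gly, -1), 2 fluoro (F, -1), 1 chloro (Cl, -1), 1 iodo (I, -1). Ligand charge sum = -5.
With Re in oxidation state +5, the complex ion is [Re...].

[ReClF2(gly)I]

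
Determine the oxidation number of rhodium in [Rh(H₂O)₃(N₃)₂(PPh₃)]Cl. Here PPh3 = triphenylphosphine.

1 chloride outside the brackets (-1 each) → the complex ion is 1+.
Ligand charges: 1×PPh3 neutral; 3×H2O neutral; 2×N3 = -2; sum -2.
Rh + (-2) = 1+ ⇒ Rh is +3.

+3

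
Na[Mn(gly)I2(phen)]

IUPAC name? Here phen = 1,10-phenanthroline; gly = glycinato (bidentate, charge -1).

The 1 sodium counter-ion carries a total charge of +1, so each complex ion is 1−.
Ligand charges: 1×1,10-phenanthroline (neutral), 1×glycinato (-1 each), 2×iodo (-1 each); total -3. So Mn + (-3) = 1−, giving Mn = +2.
The complex ion is anionic, so manganese takes the -ate form manganate(II).

sodium (glycinato)diiodo(1,10-phenanthroline)manganate(II)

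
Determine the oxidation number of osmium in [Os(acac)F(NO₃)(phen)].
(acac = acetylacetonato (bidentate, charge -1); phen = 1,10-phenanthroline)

No counter-ion: the bracketed complex is neutral.
Ligand charges: 1×NO3 = -1; 1×acac = -1; 1×phen neutral; 1×F = -1; sum -3.
Os + (-3) = 0 ⇒ Os is +3.

+3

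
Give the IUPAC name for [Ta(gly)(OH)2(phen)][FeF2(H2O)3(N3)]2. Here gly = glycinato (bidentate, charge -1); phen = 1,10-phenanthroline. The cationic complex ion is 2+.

(glycinato)dihydroxo(1,10-phenanthroline)tantalum(V) triaquaazidodifluoroferrate(II)

The complex cation is given as 2+; its ligand charges sum to -3, so Ta = +5.
With 2 anions per cation, each anion must be 2/2 = 1−.
Anion: ligand charges sum to -3; for the ion to be 1−, Fe = +2.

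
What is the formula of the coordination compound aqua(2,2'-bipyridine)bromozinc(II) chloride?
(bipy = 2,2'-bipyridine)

[Zn(bipy)Br(H2O)]Cl

Ligands: 1 aqua (H2O, neutral), 1 2,2'-bipyridine (bipy, neutral), 1 bromo (Br, -1). Ligand charge sum = -1.
Charge balance with chloride (-1) requires 1 complex ion per 1 chloride.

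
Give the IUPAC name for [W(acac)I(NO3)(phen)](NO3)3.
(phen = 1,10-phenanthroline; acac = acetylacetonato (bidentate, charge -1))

(acetylacetonato)iodonitrato(1,10-phenanthroline)tungsten(VI) nitrate

The 3 nitrate counter-ions carry a total charge of -3, so each complex ion is 3+.
Ligand charges: 1×1,10-phenanthroline (neutral), 1×acetylacetonato (-1 each), 1×iodo (-1 each), 1×nitrato (-1 each); total -3. So W + (-3) = 3+, giving W = +6.
Ligands are named alphabetically: acetylacetonato before iodo before nitrato before phenanthroline.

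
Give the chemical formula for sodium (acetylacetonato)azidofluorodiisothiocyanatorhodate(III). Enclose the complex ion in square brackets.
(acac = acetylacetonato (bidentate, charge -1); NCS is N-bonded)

Na2[Rh(acac)F(N3)(NCS)2]

Ligands: 1 acetylacetonato (acac, -1), 1 azido (N3, -1), 2 isothiocyanato (NCS, -1), 1 fluoro (F, -1). Ligand charge sum = -5.
With Rh in oxidation state +3, the complex ion is [Rh...]^2−.
Charge balance with sodium (+1) requires 1 complex ion per 2 sodium.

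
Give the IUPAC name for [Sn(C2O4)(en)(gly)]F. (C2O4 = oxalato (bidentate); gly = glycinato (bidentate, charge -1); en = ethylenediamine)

The 1 fluoride counter-ion carries a total charge of -1, so each complex ion is 1+.
Ligand charges: 1×oxalato (-2 each), 1×glycinato (-1 each), 1×ethylenediamine (neutral); total -3. So Sn + (-3) = 1+, giving Sn = +4.
Ligands are named alphabetically: ethylenediamine before glycinato before oxalato.

(ethylenediamine)(glycinato)oxalatotin(IV) fluoride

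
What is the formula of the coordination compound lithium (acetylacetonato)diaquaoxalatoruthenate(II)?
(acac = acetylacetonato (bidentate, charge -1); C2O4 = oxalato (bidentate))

Li[Ru(acac)(C2O4)(H2O)2]

Ligands: 1 acetylacetonato (acac, -1), 2 aqua (H2O, neutral), 1 oxalato (C2O4, -2). Ligand charge sum = -3.
With Ru in oxidation state +2, the complex ion is [Ru...]^1−.
Charge balance with lithium (+1) requires 1 complex ion per 1 lithium.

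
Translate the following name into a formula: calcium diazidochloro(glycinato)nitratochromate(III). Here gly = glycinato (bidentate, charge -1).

Ligands: 1 glycinato (gly, -1), 1 nitrato (NO3, -1), 2 azido (N3, -1), 1 chloro (Cl, -1). Ligand charge sum = -5.
Charge balance with calcium (+2) requires 1 complex ion per 1 calcium.

Ca[CrCl(gly)(N3)2(NO3)]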